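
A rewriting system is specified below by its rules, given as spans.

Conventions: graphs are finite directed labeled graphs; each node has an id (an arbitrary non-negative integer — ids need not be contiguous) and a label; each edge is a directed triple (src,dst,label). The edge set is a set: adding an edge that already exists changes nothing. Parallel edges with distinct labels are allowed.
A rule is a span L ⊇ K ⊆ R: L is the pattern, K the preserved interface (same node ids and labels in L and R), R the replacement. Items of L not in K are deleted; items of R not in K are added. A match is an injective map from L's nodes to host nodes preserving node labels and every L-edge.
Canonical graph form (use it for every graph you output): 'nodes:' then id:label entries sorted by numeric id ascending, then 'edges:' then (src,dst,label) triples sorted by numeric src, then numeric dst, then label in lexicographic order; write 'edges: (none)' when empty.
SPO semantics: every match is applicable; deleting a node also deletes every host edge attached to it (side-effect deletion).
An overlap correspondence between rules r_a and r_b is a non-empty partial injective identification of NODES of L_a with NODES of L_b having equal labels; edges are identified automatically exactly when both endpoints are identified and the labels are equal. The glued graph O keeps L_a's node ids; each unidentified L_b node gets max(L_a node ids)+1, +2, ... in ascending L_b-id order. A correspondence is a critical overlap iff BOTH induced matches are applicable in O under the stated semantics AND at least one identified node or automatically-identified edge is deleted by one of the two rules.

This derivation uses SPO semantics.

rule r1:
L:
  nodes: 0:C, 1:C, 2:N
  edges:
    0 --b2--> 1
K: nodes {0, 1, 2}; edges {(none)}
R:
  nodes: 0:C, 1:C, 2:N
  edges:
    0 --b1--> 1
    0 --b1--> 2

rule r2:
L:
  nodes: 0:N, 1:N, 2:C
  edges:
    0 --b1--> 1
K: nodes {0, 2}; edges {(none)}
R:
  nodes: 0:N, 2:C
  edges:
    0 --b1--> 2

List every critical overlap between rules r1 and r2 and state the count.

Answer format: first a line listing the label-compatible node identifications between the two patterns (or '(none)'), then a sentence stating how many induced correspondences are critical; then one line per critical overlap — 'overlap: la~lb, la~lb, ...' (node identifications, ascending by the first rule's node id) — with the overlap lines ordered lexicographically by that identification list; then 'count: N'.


label-compatible node identifications between L(r1) and L(r2): 0~2, 1~2, 2~0, 2~1
3 of the induced correspondences are critical overlaps of r1 and r2.
overlap: 0~2, 2~1
overlap: 1~2, 2~1
overlap: 2~1
count: 3


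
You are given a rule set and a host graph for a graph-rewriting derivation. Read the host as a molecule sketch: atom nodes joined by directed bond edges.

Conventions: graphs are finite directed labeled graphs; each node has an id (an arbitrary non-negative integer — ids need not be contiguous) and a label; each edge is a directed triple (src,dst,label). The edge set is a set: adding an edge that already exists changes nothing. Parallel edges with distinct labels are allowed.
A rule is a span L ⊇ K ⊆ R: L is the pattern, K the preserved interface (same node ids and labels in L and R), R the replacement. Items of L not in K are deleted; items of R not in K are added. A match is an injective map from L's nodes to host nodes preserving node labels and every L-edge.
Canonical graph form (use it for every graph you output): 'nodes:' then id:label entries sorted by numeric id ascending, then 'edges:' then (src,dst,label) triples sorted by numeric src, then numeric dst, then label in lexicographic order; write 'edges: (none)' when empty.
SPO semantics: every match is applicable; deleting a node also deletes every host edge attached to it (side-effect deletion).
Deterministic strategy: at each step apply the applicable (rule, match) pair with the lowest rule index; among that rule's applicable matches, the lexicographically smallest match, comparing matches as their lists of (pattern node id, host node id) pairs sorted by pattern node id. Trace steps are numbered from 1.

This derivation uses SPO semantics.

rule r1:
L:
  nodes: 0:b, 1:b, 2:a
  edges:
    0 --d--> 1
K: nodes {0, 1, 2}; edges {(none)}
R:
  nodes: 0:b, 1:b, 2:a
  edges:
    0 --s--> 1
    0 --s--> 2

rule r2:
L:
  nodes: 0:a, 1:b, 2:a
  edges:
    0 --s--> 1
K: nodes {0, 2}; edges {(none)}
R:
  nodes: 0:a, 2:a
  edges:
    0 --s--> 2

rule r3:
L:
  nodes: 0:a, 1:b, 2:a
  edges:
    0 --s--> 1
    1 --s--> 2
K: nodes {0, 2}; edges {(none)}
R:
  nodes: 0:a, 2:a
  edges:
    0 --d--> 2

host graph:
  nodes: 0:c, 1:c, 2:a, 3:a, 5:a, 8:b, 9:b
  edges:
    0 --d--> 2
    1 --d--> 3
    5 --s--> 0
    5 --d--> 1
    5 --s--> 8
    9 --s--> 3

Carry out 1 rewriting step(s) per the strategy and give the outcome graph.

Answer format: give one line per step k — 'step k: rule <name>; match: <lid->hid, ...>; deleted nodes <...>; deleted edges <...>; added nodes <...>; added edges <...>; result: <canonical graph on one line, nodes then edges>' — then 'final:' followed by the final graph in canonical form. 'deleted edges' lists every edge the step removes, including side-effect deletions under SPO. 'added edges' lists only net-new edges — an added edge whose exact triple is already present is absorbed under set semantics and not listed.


step 1: rule r2; match: 0->5, 1->8, 2->2; deleted nodes 8; deleted edges (5,8,s); added nodes (none); added edges (5,2,s); result: nodes: 0:c, 1:c, 2:a, 3:a, 5:a, 9:b edges: (0,2,d); (1,3,d); (5,0,s); (5,1,d); (5,2,s); (9,3,s)
final:
nodes: 0:c, 1:c, 2:a, 3:a, 5:a, 9:b
edges: (0,2,d); (1,3,d); (5,0,s); (5,1,d); (5,2,s); (9,3,s)


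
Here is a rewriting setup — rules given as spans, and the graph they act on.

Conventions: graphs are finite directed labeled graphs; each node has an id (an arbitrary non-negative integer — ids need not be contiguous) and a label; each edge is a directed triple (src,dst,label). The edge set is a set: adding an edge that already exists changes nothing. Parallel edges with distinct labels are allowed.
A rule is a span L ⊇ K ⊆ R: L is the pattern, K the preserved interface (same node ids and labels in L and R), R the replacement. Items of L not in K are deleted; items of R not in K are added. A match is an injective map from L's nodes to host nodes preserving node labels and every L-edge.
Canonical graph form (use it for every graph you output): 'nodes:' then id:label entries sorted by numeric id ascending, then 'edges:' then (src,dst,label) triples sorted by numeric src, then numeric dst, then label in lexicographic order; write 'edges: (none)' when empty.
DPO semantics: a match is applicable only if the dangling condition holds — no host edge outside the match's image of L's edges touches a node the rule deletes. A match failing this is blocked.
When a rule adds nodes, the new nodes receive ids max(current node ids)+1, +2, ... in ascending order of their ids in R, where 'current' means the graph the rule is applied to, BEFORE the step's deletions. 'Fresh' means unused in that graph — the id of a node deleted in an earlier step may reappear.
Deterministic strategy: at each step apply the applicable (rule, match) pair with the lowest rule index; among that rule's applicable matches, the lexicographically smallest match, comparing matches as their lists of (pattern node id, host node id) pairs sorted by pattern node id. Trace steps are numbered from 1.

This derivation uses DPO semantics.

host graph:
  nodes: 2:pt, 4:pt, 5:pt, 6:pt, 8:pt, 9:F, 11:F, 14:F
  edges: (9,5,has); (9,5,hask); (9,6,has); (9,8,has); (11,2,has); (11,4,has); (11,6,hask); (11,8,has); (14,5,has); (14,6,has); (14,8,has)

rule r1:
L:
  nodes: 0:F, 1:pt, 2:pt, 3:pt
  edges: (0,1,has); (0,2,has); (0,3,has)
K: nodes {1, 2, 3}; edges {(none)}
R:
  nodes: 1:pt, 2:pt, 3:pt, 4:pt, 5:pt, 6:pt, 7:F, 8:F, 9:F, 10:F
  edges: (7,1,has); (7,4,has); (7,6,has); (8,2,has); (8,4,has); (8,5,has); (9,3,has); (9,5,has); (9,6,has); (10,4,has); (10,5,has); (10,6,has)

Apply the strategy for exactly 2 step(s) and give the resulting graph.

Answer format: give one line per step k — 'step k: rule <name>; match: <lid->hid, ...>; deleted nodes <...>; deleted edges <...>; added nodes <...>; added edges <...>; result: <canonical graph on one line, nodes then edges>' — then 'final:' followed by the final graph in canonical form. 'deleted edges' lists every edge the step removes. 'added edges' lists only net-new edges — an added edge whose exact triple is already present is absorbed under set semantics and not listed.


step 1: rule r1; match: 0->14, 1->5, 2->6, 3->8; deleted nodes 14; deleted edges (14,5,has); (14,6,has); (14,8,has); added nodes 15, 16, 17, 18, 19, 20, 21; added edges (18,5,has); (18,15,has); (18,17,has); (19,6,has); (19,15,has); (19,16,has); (20,8,has); (20,16,has); (20,17,has); (21,15,has); (21,16,has); (21,17,has); result: nodes: 2:pt, 4:pt, 5:pt, 6:pt, 8:pt, 9:F, 11:F, 15:pt, 16:pt, 17:pt, 18:F, 19:F, 20:F, 21:F edges: (9,5,has); (9,5,hask); (9,6,has); (9,8,has); (11,2,has); (11,4,has); (11,6,hask); (11,8,has); (18,5,has); (18,15,has); (18,17,has); (19,6,has); (19,15,has); (19,16,has); (20,8,has); (20,16,has); (20,17,has); (21,15,has); (21,16,has); (21,17,has)
step 2: rule r1; match: 0->18, 1->5, 2->15, 3->17; deleted nodes 18; deleted edges (18,5,has); (18,15,has); (18,17,has); added nodes 22, 23, 24, 25, 26, 27, 28; added edges (25,5,has); (25,22,has); (25,24,has); (26,15,has); (26,22,has); (26,23,has); (27,17,has); (27,23,has); (27,24,has); (28,22,has); (28,23,has); (28,24,has); result: nodes: 2:pt, 4:pt, 5:pt, 6:pt, 8:pt, 9:F, 11:F, 15:pt, 16:pt, 17:pt, 19:F, 20:F, 21:F, 22:pt, 23:pt, 24:pt, 25:F, 26:F, 27:F, 28:F edges: (9,5,has); (9,5,hask); (9,6,has); (9,8,has); (11,2,has); (11,4,has); (11,6,hask); (11,8,has); (19,6,has); (19,15,has); (19,16,has); (20,8,has); (20,16,has); (20,17,has); (21,15,has); (21,16,has); (21,17,has); (25,5,has); (25,22,has); (25,24,has); (26,15,has); (26,22,has); (26,23,has); (27,17,has); (27,23,has); (27,24,has); (28,22,has); (28,23,has); (28,24,has)
final:
nodes: 2:pt, 4:pt, 5:pt, 6:pt, 8:pt, 9:F, 11:F, 15:pt, 16:pt, 17:pt, 19:F, 20:F, 21:F, 22:pt, 23:pt, 24:pt, 25:F, 26:F, 27:F, 28:F
edges: (9,5,has); (9,5,hask); (9,6,has); (9,8,has); (11,2,has); (11,4,has); (11,6,hask); (11,8,has); (19,6,has); (19,15,has); (19,16,has); (20,8,has); (20,16,has); (20,17,has); (21,15,has); (21,16,has); (21,17,has); (25,5,has); (25,22,has); (25,24,has); (26,15,has); (26,22,has); (26,23,has); (27,17,has); (27,23,has); (27,24,has); (28,22,has); (28,23,has); (28,24,has)


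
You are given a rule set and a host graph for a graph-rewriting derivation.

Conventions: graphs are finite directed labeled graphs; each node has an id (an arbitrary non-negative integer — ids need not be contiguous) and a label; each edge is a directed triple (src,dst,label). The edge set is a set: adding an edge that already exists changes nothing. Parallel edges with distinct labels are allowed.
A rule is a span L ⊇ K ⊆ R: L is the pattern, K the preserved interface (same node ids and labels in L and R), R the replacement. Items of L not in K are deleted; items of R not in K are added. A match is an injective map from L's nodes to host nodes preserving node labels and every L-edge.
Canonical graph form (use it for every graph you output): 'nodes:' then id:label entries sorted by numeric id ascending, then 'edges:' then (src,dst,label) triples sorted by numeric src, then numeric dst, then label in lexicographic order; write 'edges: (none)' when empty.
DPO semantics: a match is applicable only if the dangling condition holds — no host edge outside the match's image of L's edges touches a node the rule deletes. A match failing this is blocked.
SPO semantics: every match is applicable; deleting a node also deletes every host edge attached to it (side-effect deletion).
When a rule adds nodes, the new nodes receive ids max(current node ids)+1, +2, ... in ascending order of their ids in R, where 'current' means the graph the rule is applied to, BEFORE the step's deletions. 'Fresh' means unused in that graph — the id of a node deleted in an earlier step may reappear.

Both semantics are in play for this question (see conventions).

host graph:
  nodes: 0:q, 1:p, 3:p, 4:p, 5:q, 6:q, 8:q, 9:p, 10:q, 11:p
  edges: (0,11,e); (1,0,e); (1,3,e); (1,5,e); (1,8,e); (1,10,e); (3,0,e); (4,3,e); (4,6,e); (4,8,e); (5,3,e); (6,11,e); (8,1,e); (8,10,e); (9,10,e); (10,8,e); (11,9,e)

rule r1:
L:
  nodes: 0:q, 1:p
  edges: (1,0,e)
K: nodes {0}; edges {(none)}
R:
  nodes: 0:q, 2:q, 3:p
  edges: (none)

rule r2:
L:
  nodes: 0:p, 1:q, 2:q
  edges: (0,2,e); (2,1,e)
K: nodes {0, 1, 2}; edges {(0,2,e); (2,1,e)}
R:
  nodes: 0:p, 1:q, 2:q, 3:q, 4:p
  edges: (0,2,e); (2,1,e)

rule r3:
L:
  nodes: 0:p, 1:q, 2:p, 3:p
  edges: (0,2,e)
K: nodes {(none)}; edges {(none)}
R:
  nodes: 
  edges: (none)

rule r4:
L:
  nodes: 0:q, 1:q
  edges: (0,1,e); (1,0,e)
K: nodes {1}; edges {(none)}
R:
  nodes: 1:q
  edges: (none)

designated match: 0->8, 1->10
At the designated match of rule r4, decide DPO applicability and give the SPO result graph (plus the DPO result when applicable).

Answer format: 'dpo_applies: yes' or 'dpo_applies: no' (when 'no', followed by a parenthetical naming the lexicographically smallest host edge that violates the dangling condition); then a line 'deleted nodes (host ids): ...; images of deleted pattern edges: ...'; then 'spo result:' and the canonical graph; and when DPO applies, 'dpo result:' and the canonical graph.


dpo_applies: no
(the rule deletes node 8, which keeps host edge (1,8,e) outside the match image — the dangling condition fails, DPO blocks; SPO proceeds and side-deletes such edges)
deleted nodes (host ids): 8; images of deleted pattern edges: (8,10,e); (10,8,e)
spo result:
nodes: 0:q, 1:p, 3:p, 4:p, 5:q, 6:q, 9:p, 10:q, 11:p
edges: (0,11,e); (1,0,e); (1,3,e); (1,5,e); (1,10,e); (3,0,e); (4,3,e); (4,6,e); (5,3,e); (6,11,e); (9,10,e); (11,9,e)


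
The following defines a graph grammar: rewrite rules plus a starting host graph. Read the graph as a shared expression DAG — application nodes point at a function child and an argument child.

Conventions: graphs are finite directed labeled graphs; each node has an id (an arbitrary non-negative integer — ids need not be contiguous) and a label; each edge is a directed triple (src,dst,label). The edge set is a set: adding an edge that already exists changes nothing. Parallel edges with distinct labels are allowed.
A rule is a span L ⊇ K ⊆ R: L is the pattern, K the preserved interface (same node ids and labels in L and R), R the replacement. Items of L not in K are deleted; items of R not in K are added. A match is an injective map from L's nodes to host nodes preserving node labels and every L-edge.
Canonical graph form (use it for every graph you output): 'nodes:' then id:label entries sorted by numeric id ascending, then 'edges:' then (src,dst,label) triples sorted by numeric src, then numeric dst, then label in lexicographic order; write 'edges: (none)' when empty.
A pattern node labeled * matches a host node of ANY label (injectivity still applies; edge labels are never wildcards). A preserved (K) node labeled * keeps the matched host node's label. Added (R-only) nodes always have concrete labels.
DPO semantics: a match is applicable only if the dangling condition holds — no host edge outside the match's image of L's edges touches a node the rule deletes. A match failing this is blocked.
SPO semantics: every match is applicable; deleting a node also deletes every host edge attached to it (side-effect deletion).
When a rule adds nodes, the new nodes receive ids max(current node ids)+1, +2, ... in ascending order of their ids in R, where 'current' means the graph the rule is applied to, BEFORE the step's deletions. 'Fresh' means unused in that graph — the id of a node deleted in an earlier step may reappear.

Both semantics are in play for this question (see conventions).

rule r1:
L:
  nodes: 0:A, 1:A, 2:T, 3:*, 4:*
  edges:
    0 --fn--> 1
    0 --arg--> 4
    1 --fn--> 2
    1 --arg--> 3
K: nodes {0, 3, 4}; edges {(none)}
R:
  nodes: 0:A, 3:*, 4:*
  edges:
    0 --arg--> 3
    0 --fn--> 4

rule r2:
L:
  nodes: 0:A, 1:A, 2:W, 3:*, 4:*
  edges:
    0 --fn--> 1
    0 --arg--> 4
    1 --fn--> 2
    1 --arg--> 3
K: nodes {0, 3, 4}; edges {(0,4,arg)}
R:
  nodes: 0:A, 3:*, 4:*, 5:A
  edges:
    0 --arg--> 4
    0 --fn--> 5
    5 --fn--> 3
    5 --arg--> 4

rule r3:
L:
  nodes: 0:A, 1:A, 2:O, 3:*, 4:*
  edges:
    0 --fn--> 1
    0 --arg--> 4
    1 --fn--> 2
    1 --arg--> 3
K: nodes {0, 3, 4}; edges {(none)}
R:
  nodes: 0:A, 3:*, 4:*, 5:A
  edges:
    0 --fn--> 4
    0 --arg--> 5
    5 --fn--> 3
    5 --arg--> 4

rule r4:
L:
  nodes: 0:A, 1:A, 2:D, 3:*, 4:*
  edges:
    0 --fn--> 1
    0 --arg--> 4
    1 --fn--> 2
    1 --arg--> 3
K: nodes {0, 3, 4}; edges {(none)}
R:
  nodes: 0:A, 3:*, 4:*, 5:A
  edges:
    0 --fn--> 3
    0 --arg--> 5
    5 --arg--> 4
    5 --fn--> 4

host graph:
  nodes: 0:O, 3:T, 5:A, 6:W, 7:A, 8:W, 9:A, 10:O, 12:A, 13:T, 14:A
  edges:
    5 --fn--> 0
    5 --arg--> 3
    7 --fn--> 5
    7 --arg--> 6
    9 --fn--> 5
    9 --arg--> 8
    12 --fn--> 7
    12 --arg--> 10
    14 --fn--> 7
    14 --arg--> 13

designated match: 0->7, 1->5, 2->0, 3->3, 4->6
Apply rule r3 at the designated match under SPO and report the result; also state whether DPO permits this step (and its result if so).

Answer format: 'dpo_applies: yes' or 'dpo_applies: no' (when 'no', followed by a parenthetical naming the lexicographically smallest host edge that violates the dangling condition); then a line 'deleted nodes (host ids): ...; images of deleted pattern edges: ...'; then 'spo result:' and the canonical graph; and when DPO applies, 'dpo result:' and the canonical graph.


dpo_applies: no
(the rule deletes node 5, which keeps host edge (9,5,fn) outside the match image — the dangling condition fails, DPO blocks; SPO proceeds and side-deletes such edges)
deleted nodes (host ids): 0, 5; images of deleted pattern edges: (5,0,fn); (5,3,arg); (7,5,fn); (7,6,arg)
spo result:
nodes: 3:T, 6:W, 7:A, 8:W, 9:A, 10:O, 12:A, 13:T, 14:A, 15:A
edges: (7,6,fn); (7,15,arg); (9,8,arg); (12,7,fn); (12,10,arg); (14,7,fn); (14,13,arg); (15,3,fn); (15,6,arg)


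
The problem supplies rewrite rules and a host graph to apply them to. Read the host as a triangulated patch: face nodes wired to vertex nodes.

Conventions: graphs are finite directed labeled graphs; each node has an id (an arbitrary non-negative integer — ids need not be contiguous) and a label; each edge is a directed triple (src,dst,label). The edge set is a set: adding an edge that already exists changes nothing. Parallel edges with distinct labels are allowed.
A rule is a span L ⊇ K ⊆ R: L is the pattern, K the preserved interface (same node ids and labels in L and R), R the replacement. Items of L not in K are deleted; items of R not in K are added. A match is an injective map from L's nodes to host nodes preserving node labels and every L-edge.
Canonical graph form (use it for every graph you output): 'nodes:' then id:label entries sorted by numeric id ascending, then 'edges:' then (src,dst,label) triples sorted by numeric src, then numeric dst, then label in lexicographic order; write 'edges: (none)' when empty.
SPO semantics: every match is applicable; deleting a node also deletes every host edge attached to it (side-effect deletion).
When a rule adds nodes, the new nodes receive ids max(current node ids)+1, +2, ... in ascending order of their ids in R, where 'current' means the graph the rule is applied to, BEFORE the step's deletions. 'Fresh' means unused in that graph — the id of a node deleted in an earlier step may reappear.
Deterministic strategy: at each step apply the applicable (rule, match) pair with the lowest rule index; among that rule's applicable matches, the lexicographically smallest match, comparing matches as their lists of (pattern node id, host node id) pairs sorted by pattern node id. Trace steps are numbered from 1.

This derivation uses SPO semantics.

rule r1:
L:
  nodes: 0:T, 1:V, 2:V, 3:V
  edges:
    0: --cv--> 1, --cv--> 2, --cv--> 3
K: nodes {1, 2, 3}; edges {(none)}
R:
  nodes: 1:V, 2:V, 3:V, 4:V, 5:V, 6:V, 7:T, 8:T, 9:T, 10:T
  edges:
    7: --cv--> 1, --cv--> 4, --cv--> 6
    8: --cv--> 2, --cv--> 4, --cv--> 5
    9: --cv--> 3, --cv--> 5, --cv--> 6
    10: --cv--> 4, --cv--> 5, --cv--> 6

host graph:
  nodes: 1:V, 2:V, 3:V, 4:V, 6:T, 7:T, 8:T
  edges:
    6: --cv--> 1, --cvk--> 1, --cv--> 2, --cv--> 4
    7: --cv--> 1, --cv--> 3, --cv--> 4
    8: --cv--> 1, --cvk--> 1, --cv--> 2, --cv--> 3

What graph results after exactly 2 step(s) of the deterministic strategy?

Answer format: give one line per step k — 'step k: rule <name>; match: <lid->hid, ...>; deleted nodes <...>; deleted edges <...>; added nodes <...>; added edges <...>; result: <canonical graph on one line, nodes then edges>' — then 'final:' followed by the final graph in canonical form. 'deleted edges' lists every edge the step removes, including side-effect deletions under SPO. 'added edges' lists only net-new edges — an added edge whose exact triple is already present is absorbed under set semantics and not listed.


step 1: rule r1; match: 0->6, 1->1, 2->2, 3->4; deleted nodes 6; deleted edges (6,1,cv); (6,1,cvk); (6,2,cv); (6,4,cv); added nodes 9, 10, 11, 12, 13, 14, 15; added edges (12,1,cv); (12,9,cv); (12,11,cv); (13,2,cv); (13,9,cv); (13,10,cv); (14,4,cv); (14,10,cv); (14,11,cv); (15,9,cv); (15,10,cv); (15,11,cv); result: nodes: 1:V, 2:V, 3:V, 4:V, 7:T, 8:T, 9:V, 10:V, 11:V, 12:T, 13:T, 14:T, 15:T edges: (7,1,cv); (7,3,cv); (7,4,cv); (8,1,cv); (8,1,cvk); (8,2,cv); (8,3,cv); (12,1,cv); (12,9,cv); (12,11,cv); (13,2,cv); (13,9,cv); (13,10,cv); (14,4,cv); (14,10,cv); (14,11,cv); (15,9,cv); (15,10,cv); (15,11,cv)
step 2: rule r1; match: 0->7, 1->1, 2->3, 3->4; deleted nodes 7; deleted edges (7,1,cv); (7,3,cv); (7,4,cv); added nodes 16, 17, 18, 19, 20, 21, 22; added edges (19,1,cv); (19,16,cv); (19,18,cv); (20,3,cv); (20,16,cv); (20,17,cv); (21,4,cv); (21,17,cv); (21,18,cv); (22,16,cv); (22,17,cv); (22,18,cv); result: nodes: 1:V, 2:V, 3:V, 4:V, 8:T, 9:V, 10:V, 11:V, 12:T, 13:T, 14:T, 15:T, 16:V, 17:V, 18:V, 19:T, 20:T, 21:T, 22:T edges: (8,1,cv); (8,1,cvk); (8,2,cv); (8,3,cv); (12,1,cv); (12,9,cv); (12,11,cv); (13,2,cv); (13,9,cv); (13,10,cv); (14,4,cv); (14,10,cv); (14,11,cv); (15,9,cv); (15,10,cv); (15,11,cv); (19,1,cv); (19,16,cv); (19,18,cv); (20,3,cv); (20,16,cv); (20,17,cv); (21,4,cv); (21,17,cv); (21,18,cv); (22,16,cv); (22,17,cv); (22,18,cv)
final:
nodes: 1:V, 2:V, 3:V, 4:V, 8:T, 9:V, 10:V, 11:V, 12:T, 13:T, 14:T, 15:T, 16:V, 17:V, 18:V, 19:T, 20:T, 21:T, 22:T
edges: (8,1,cv); (8,1,cvk); (8,2,cv); (8,3,cv); (12,1,cv); (12,9,cv); (12,11,cv); (13,2,cv); (13,9,cv); (13,10,cv); (14,4,cv); (14,10,cv); (14,11,cv); (15,9,cv); (15,10,cv); (15,11,cv); (19,1,cv); (19,16,cv); (19,18,cv); (20,3,cv); (20,16,cv); (20,17,cv); (21,4,cv); (21,17,cv); (21,18,cv); (22,16,cv); (22,17,cv); (22,18,cv)


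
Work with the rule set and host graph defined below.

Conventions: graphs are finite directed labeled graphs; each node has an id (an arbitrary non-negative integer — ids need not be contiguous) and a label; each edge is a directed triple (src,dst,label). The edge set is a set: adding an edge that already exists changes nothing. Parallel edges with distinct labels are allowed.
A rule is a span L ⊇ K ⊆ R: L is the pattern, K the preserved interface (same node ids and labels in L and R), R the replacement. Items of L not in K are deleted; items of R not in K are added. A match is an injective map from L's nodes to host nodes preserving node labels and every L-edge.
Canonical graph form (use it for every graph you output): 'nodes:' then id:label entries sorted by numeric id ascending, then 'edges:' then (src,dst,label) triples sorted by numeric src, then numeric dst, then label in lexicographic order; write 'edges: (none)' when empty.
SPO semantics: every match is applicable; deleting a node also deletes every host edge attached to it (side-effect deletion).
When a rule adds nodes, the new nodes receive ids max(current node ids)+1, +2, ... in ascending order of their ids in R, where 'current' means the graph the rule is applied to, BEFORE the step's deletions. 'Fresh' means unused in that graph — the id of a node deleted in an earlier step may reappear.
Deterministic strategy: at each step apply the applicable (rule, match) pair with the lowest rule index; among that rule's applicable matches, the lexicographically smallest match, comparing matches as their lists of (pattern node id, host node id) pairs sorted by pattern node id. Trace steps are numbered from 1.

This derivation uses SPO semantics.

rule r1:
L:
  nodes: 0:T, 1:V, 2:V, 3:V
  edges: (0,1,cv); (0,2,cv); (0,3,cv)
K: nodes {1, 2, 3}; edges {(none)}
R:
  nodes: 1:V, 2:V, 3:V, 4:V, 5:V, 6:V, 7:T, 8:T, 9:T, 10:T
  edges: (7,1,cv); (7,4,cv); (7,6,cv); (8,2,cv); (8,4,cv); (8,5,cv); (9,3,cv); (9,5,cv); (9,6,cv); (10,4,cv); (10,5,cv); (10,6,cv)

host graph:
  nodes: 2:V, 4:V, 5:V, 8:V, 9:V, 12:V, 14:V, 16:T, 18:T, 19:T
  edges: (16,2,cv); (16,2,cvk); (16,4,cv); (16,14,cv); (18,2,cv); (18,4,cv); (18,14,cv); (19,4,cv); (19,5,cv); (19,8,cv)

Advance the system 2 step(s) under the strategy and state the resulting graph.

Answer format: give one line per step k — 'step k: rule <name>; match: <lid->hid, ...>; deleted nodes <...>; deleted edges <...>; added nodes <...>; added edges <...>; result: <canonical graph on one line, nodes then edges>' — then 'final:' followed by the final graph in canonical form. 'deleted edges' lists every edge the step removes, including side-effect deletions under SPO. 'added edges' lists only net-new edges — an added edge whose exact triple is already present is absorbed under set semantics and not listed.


step 1: rule r1; match: 0->16, 1->2, 2->4, 3->14; deleted nodes 16; deleted edges (16,2,cv); (16,2,cvk); (16,4,cv); (16,14,cv); added nodes 20, 21, 22, 23, 24, 25, 26; added edges (23,2,cv); (23,20,cv); (23,22,cv); (24,4,cv); (24,20,cv); (24,21,cv); (25,14,cv); (25,21,cv); (25,22,cv); (26,20,cv); (26,21,cv); (26,22,cv); result: nodes: 2:V, 4:V, 5:V, 8:V, 9:V, 12:V, 14:V, 18:T, 19:T, 20:V, 21:V, 22:V, 23:T, 24:T, 25:T, 26:T edges: (18,2,cv); (18,4,cv); (18,14,cv); (19,4,cv); (19,5,cv); (19,8,cv); (23,2,cv); (23,20,cv); (23,22,cv); (24,4,cv); (24,20,cv); (24,21,cv); (25,14,cv); (25,21,cv); (25,22,cv); (26,20,cv); (26,21,cv); (26,22,cv)
step 2: rule r1; match: 0->18, 1->2, 2->4, 3->14; deleted nodes 18; deleted edges (18,2,cv); (18,4,cv); (18,14,cv); added nodes 27, 28, 29, 30, 31, 32, 33; added edges (30,2,cv); (30,27,cv); (30,29,cv); (31,4,cv); (31,27,cv); (31,28,cv); (32,14,cv); (32,28,cv); (32,29,cv); (33,27,cv); (33,28,cv); (33,29,cv); result: nodes: 2:V, 4:V, 5:V, 8:V, 9:V, 12:V, 14:V, 19:T, 20:V, 21:V, 22:V, 23:T, 24:T, 25:T, 26:T, 27:V, 28:V, 29:V, 30:T, 31:T, 32:T, 33:T edges: (19,4,cv); (19,5,cv); (19,8,cv); (23,2,cv); (23,20,cv); (23,22,cv); (24,4,cv); (24,20,cv); (24,21,cv); (25,14,cv); (25,21,cv); (25,22,cv); (26,20,cv); (26,21,cv); (26,22,cv); (30,2,cv); (30,27,cv); (30,29,cv); (31,4,cv); (31,27,cv); (31,28,cv); (32,14,cv); (32,28,cv); (32,29,cv); (33,27,cv); (33,28,cv); (33,29,cv)
final:
nodes: 2:V, 4:V, 5:V, 8:V, 9:V, 12:V, 14:V, 19:T, 20:V, 21:V, 22:V, 23:T, 24:T, 25:T, 26:T, 27:V, 28:V, 29:V, 30:T, 31:T, 32:T, 33:T
edges: (19,4,cv); (19,5,cv); (19,8,cv); (23,2,cv); (23,20,cv); (23,22,cv); (24,4,cv); (24,20,cv); (24,21,cv); (25,14,cv); (25,21,cv); (25,22,cv); (26,20,cv); (26,21,cv); (26,22,cv); (30,2,cv); (30,27,cv); (30,29,cv); (31,4,cv); (31,27,cv); (31,28,cv); (32,14,cv); (32,28,cv); (32,29,cv); (33,27,cv); (33,28,cv); (33,29,cv)


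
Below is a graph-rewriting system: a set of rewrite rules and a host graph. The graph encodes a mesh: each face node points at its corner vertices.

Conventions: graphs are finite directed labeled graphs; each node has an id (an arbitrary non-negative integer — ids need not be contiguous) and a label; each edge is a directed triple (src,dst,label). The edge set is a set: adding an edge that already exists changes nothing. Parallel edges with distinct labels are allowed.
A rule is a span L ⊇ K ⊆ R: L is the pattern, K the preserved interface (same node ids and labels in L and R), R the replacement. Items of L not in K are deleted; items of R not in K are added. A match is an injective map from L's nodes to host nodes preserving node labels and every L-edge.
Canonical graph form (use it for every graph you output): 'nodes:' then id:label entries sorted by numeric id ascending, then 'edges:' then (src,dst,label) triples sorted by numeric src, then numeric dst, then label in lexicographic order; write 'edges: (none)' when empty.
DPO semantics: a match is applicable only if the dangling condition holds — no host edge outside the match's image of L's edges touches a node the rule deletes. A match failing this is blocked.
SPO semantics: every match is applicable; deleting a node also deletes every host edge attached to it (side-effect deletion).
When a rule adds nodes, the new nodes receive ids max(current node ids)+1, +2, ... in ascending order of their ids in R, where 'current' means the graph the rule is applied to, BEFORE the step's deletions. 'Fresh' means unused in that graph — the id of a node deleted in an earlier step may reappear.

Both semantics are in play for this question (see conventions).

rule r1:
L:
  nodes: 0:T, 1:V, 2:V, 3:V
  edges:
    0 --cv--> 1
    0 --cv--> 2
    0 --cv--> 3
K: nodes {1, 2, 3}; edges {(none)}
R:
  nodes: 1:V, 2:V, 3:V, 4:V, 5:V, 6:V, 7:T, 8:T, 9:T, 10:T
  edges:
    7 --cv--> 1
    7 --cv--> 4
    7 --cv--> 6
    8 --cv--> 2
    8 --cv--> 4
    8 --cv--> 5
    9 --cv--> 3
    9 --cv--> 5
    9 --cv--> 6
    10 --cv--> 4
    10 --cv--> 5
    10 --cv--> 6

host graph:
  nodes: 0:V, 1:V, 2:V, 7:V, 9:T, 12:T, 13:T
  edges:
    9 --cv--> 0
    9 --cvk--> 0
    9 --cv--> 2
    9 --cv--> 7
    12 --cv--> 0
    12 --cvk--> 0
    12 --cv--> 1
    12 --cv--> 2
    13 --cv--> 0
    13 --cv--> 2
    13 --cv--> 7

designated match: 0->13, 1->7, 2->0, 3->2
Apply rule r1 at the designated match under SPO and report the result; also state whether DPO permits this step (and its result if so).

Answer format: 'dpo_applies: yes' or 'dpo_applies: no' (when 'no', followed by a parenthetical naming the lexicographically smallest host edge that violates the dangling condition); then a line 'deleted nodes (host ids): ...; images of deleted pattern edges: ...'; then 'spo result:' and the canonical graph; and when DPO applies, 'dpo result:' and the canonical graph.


dpo_applies: yes
deleted nodes (host ids): 13; images of deleted pattern edges: (13,0,cv); (13,2,cv); (13,7,cv)
spo result:
nodes: 0:V, 1:V, 2:V, 7:V, 9:T, 12:T, 14:V, 15:V, 16:V, 17:T, 18:T, 19:T, 20:T
edges: (9,0,cv); (9,0,cvk); (9,2,cv); (9,7,cv); (12,0,cv); (12,0,cvk); (12,1,cv); (12,2,cv); (17,7,cv); (17,14,cv); (17,16,cv); (18,0,cv); (18,14,cv); (18,15,cv); (19,2,cv); (19,15,cv); (19,16,cv); (20,14,cv); (20,15,cv); (20,16,cv)
dpo result:
nodes: 0:V, 1:V, 2:V, 7:V, 9:T, 12:T, 14:V, 15:V, 16:V, 17:T, 18:T, 19:T, 20:T
edges: (9,0,cv); (9,0,cvk); (9,2,cv); (9,7,cv); (12,0,cv); (12,0,cvk); (12,1,cv); (12,2,cv); (17,7,cv); (17,14,cv); (17,16,cv); (18,0,cv); (18,14,cv); (18,15,cv); (19,2,cv); (19,15,cv); (19,16,cv); (20,14,cv); (20,15,cv); (20,16,cv)


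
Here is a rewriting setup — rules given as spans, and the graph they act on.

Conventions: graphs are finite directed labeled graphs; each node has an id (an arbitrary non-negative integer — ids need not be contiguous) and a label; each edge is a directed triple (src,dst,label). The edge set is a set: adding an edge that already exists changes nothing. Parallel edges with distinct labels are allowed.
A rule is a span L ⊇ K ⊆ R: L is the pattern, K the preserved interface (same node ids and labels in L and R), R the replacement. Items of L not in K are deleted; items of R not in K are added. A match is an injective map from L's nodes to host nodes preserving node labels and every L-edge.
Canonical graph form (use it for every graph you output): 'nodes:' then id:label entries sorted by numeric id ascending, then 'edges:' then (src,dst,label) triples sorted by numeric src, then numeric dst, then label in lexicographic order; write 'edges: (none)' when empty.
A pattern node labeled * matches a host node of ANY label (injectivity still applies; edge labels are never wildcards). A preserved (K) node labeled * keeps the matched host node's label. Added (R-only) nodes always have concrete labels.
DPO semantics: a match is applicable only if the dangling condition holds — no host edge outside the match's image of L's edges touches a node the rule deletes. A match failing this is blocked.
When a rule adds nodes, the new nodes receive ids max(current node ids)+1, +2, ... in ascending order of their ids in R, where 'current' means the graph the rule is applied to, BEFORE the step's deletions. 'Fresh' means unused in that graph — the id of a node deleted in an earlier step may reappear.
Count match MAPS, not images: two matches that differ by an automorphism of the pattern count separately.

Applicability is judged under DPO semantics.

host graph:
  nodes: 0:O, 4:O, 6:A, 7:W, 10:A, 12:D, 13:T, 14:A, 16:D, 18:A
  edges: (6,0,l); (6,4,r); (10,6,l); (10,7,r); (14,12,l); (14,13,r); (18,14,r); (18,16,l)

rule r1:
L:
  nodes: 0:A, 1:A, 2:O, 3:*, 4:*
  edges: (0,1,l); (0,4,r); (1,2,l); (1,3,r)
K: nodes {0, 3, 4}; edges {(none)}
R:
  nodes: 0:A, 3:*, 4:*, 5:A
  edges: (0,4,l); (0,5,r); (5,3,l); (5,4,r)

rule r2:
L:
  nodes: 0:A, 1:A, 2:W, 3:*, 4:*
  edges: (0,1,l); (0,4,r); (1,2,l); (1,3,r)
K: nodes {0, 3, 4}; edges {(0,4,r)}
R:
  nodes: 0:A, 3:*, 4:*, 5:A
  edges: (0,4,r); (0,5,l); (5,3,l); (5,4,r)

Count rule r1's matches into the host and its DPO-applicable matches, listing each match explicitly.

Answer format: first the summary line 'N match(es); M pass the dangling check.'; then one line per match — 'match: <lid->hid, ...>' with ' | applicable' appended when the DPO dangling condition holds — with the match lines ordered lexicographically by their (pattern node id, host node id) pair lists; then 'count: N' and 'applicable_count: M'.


1 match(es); 1 pass the dangling check.
match: 0->10, 1->6, 2->0, 3->4, 4->7 | applicable
count: 1
applicable_count: 1


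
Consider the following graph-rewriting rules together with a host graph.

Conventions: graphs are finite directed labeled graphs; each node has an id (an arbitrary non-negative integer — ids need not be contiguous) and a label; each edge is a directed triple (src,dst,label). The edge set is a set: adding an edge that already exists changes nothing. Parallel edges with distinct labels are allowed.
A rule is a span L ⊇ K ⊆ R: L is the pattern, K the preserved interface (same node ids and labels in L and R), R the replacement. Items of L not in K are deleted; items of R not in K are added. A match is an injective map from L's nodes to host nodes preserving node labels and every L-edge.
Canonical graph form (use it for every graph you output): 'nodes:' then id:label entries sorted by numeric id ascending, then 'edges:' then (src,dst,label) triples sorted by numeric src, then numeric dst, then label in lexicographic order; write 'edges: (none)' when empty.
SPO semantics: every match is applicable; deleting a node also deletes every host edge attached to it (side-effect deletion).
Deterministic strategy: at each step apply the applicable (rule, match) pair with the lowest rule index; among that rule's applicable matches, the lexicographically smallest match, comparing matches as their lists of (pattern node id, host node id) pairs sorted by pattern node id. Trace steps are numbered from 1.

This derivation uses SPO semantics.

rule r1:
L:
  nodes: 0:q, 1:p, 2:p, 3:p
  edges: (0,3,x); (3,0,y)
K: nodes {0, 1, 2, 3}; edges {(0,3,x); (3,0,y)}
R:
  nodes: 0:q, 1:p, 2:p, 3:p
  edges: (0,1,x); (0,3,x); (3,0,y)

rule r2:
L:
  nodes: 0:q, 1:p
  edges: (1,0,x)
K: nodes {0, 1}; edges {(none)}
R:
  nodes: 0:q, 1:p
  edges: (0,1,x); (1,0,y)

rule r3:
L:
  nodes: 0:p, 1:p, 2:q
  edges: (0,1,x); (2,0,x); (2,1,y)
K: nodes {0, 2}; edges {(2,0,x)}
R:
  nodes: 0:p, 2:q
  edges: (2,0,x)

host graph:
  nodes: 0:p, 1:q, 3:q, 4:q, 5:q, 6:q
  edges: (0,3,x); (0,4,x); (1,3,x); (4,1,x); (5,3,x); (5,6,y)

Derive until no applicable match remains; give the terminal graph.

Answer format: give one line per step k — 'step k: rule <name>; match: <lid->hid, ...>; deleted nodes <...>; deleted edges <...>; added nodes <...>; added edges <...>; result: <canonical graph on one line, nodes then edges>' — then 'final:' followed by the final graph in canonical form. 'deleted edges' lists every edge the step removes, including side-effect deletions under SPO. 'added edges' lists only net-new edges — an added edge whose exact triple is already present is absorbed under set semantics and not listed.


step 1: rule r2; match: 0->3, 1->0; deleted nodes (none); deleted edges (0,3,x); added nodes (none); added edges (0,3,y); (3,0,x); result: nodes: 0:p, 1:q, 3:q, 4:q, 5:q, 6:q edges: (0,3,y); (0,4,x); (1,3,x); (3,0,x); (4,1,x); (5,3,x); (5,6,y)
step 2: rule r2; match: 0->4, 1->0; deleted nodes (none); deleted edges (0,4,x); added nodes (none); added edges (0,4,y); (4,0,x); result: nodes: 0:p, 1:q, 3:q, 4:q, 5:q, 6:q edges: (0,3,y); (0,4,y); (1,3,x); (3,0,x); (4,0,x); (4,1,x); (5,3,x); (5,6,y)
final:
nodes: 0:p, 1:q, 3:q, 4:q, 5:q, 6:q
edges: (0,3,y); (0,4,y); (1,3,x); (3,0,x); (4,0,x); (4,1,x); (5,3,x); (5,6,y)


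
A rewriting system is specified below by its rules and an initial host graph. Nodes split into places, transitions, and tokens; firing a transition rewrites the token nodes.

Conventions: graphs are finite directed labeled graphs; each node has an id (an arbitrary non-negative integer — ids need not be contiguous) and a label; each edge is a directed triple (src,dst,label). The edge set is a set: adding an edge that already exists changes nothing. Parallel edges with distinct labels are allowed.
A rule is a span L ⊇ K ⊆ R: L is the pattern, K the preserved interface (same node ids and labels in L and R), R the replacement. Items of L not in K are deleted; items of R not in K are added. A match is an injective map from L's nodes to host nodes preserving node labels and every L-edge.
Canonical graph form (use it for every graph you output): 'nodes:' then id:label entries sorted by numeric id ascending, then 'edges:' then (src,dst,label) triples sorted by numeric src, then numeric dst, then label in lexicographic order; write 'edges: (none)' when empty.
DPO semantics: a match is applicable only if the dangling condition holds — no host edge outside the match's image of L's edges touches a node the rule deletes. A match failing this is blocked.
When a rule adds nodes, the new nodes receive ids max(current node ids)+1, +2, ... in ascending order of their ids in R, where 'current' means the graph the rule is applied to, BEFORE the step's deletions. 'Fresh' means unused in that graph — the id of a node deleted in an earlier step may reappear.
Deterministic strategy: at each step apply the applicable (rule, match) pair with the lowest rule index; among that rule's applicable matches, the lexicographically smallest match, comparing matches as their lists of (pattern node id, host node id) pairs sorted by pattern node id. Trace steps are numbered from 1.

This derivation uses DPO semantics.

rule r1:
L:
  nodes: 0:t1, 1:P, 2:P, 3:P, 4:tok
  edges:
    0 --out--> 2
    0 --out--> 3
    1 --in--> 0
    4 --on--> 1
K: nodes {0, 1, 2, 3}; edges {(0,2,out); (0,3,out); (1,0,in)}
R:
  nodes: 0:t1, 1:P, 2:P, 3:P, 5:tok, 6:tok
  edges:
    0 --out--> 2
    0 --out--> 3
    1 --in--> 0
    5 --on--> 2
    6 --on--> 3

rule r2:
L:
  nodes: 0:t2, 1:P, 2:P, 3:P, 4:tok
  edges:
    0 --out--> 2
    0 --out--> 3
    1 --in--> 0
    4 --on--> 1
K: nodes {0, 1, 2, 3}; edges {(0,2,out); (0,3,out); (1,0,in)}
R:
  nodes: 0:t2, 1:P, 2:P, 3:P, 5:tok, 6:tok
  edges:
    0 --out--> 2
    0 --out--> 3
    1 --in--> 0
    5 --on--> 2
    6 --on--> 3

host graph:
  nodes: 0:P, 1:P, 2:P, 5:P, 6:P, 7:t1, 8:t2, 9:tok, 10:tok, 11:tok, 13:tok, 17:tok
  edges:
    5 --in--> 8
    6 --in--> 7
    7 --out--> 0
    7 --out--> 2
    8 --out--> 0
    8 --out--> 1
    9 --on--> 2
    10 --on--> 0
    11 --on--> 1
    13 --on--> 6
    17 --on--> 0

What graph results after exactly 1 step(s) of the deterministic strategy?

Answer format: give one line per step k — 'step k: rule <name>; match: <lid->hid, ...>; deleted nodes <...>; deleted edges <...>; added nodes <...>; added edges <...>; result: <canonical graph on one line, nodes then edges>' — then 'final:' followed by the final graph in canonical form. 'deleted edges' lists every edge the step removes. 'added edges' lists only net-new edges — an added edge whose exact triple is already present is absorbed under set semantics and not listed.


step 1: rule r1; match: 0->7, 1->6, 2->0, 3->2, 4->13; deleted nodes 13; deleted edges (13,6,on); added nodes 18, 19; added edges (18,0,on); (19,2,on); result: nodes: 0:P, 1:P, 2:P, 5:P, 6:P, 7:t1, 8:t2, 9:tok, 10:tok, 11:tok, 17:tok, 18:tok, 19:tok edges: (5,8,in); (6,7,in); (7,0,out); (7,2,out); (8,0,out); (8,1,out); (9,2,on); (10,0,on); (11,1,on); (17,0,on); (18,0,on); (19,2,on)
final:
nodes: 0:P, 1:P, 2:P, 5:P, 6:P, 7:t1, 8:t2, 9:tok, 10:tok, 11:tok, 17:tok, 18:tok, 19:tok
edges: (5,8,in); (6,7,in); (7,0,out); (7,2,out); (8,0,out); (8,1,out); (9,2,on); (10,0,on); (11,1,on); (17,0,on); (18,0,on); (19,2,on)
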